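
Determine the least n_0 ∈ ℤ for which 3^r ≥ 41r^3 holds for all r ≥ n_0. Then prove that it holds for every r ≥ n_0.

n_0 = 10

At r = 9: 19683 < 29889, so the inequality fails and n_0 ≥ 10. We prove 3^r ≥ 41r^3 for all r ≥ 10.
When r = 10: 3^r = 59049 and 41r^3 = 41000, so 59049 ≥ 41000.
For the inductive step, assume it holds for an arbitrary i ≥ 10, so 3^i ≥ 41i^3.
Then 3^(i + 1) = 3·(3^i) ≥ 3·(41i^3).
Also, for i ≥ 10 we have 3·(41i^3) ≥ 41(i+1)^3, since 3 ≥ (1 + 1/i)^3 for all i ≥ 10.
Combining, 3^(i + 1) ≥ 41(i+1)^3.
By induction, the statement is established for all r ≥ 10.
Hence the smallest such n_0 is 10.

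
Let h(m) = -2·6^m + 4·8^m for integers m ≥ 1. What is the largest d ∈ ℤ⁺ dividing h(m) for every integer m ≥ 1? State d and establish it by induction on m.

d = 4

Computing the first values: h(1) = 20 and h(2) = 184; gcd(20, 184) = 4, so d ≤ 4.
We prove 4 | -2·6^m + 4·8^m for all m ≥ 1 by induction on m.
For the base case m = 1: h(1) = 20 = 4·(5), so 4 | h(1).
Inductive step: suppose the statement holds for some r ≥ 1, i.e. 4 | h(r). Then
h(r+1) − 8·h(r) = (-2·6^(r+1) + 4·8^(r+1)) − 8·(-2·6^r + 4·8^r) = (-2)·6^r·(6 − 8) = (4)·6^r. Since 4 | h(r) by the inductive hypothesis, 4 | 8·h(r); and 4 | 4 since 4 = 4·1. Therefore 4 | h(r+1).
This completes the induction.
Therefore the largest such d is 4.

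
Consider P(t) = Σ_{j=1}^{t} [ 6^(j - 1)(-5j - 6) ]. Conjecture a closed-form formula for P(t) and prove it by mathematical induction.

P(t) = -6^t(t + 1) + 1

We claim P(t) = -6^t(t + 1) + 1 for all t ≥ 1.
When t = 1: P(1) = -11, and the closed form gives -11. They agree.
Suppose the result is true for t = j, so P(j) = -6^j(j + 1) + 1.
Then P(j+1) = P(j) + (6^j(-5j - 11)) = (-6^j(j + 1) + 1) + (6^j(-5j - 11)).
Simplifying, P(j+1) = -6·6^j·j - 12·6^j + 1 = -6^(j+1)((j+1) + 1) + 1,
which is the closed form with t = j+1.
This completes the induction.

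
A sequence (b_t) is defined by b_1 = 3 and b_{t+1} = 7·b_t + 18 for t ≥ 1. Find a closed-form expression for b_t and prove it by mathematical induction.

Computing the first terms: b_1 = 3, b_2 = 39, b_3 = 291. This suggests b_t = 6·7^(t - 1) - 3.
Base case (t = 1): the formula gives 3 = 3 = b_1.
Inductive step: assume the claim holds for t = m, so b_m = 6·7^(m - 1) - 3.
Then b_{m+1} = 7·b_m + 18 = 7·(6·7^(m - 1) - 3) + 18 = 6·7^m - 3 = 6·7^((m+1) - 1) - 3,
which is the claimed formula at t = m+1.
By induction, the statement is established for all t ≥ 1.

b_t = 6·7^(t - 1) - 3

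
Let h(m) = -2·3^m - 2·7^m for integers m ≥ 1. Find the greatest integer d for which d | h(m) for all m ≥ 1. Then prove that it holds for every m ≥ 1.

Computing the first values: h(1) = -20 and h(2) = -116; gcd(-20, -116) = 4, so d ≤ 4.
We prove 4 | -2·3^m - 2·7^m for all m ≥ 1 by induction on m.
Base case (m = 1): h(1) = -20 = 4·(-5), so 4 | h(1).
Inductive step: assume the claim holds for m = i, i.e. 4 | h(i). Then
h(i+1) − 7·h(i) = (-2·3^(i+1) - 2·7^(i+1)) − 7·(-2·3^i - 2·7^i) = (-2)·3^i·(3 − 7) = (8)·3^i. Since 4 | h(i) by the inductive hypothesis, 4 | 7·h(i); and 4 | 8 since 8 = 4·2. Therefore 4 | h(i+1).
This completes the induction.
Therefore the largest such d is 4.

d = 4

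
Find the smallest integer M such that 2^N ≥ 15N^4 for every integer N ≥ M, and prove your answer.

M = 22

At N = 21: 2097152 < 2917215, so the inequality fails and M ≥ 22. We prove 2^N ≥ 15N^4 for all N ≥ 22.
When N = 22: 2^N = 4194304 and 15N^4 = 3513840, so 4194304 ≥ 3513840.
Inductive step: suppose the statement holds for some k ≥ 22, so 2^k ≥ 15k^4.
Then 2^(k + 1) = 2·(2^k) ≥ 2·(15k^4).
Also, for k ≥ 22 we have 2·(15k^4) ≥ 15(k+1)^4, since 2 ≥ (1 + 1/k)^4 for all k ≥ 22.
Combining, 2^(k + 1) ≥ 15(k+1)^4.
By the principle of mathematical induction, the result holds for all N ≥ 22.
Hence the smallest such M is 22.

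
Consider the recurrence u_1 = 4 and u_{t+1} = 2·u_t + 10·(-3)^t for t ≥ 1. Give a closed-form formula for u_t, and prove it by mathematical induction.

u_t = -2(-3)^t - 2^t

Computing the first terms: u_1 = 4, u_2 = -22, u_3 = 46. This suggests u_t = -2(-3)^t - 2^t.
When t = 1: the formula gives 4 = 4 = u_1.
For the inductive step, assume it holds for an arbitrary r ≥ 1, so u_r = -2(-3)^r - 2^r.
Then u_{r+1} = 2·u_r + 10·(-3)^r = 2·(-2(-3)^r - 2^r) + 10·(-3)^r = -2(-3)^(r + 1) - 2^(r + 1),
which is the claimed formula at t = r+1.
This completes the induction.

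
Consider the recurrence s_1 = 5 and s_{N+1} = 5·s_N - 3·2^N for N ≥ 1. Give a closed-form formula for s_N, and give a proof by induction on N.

s_N = 2^N + 3·5^(N - 1)

Computing the first terms: s_1 = 5, s_2 = 19, s_3 = 83. This suggests s_N = 2^N + 3·5^(N - 1).
When N = 1: the formula gives 5 = 5 = s_1.
Inductive step: assume the claim holds for N = p, so s_p = 2^p + 3·5^(p - 1).
Then s_{p+1} = 5·s_p - 3·2^p = 5·(2^p + 3·5^(p - 1)) - 3·2^p = 2^(p + 1) + 3·5^p = 2^(p+1) + 3·5^((p+1) - 1),
which is the claimed formula at N = p+1.
By induction, the statement is established for all N ≥ 1.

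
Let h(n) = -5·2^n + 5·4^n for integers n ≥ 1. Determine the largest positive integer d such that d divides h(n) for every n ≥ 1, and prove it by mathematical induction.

Computing the first values: h(1) = 10 and h(2) = 60; gcd(10, 60) = 10, so d ≤ 10.
We prove 10 | -5·2^n + 5·4^n for all n ≥ 1 by induction on n.
Base case (n = 1): h(1) = 10 = 10·(1), so 10 | h(1).
Inductive step: assume the claim holds for n = p, i.e. 10 | h(p). Then
h(p+1) − 4·h(p) = (-5·2^(p+1) + 5·4^(p+1)) − 4·(-5·2^p + 5·4^p) = (-5)·2^p·(2 − 4) = (10)·2^p. Since 10 | h(p) by the inductive hypothesis, 10 | 4·h(p); and 10 | 10 since 10 = 10·1. Therefore 10 | h(p+1).
By the principle of mathematical induction, the result holds for all n ≥ 1.
Therefore the largest such d is 10.

d = 10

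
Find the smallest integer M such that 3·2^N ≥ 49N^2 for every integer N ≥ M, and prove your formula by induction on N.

At N = 10: 3072 < 4900, so the inequality fails and M ≥ 11. We prove 3·2^N ≥ 49N^2 for all N ≥ 11.
Base step (N = 11): 3·2^N = 6144 and 49N^2 = 5929, so 6144 ≥ 5929.
Inductive step: suppose the statement holds for some j ≥ 11, so 3·2^j ≥ 49j^2.
Then 3·2^(j + 1) = 2·(3·2^j) ≥ 2·(49j^2).
Also, for j ≥ 11 we have 2·(49j^2) ≥ 49(j+1)^2, since 2 ≥ (1 + 1/j)^2 for all j ≥ 11.
Combining, 3·2^(j + 1) ≥ 49(j+1)^2.
Hence, by induction on N, the claim holds for every N ≥ 11.
Hence the smallest such M is 11.

M = 11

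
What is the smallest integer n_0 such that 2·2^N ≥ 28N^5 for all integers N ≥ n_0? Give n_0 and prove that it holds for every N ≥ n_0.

At N = 27: 268435456 < 401769396, so the inequality fails and n_0 ≥ 28. We prove 2·2^N ≥ 28N^5 for all N ≥ 28.
Base step (N = 28): 2·2^N = 536870912 and 28N^5 = 481890304, so 536870912 ≥ 481890304.
Suppose the result is true for N = r, so 2·2^r ≥ 28r^5.
Then 2·2^(r + 1) = 2·(2·2^r) ≥ 2·(28r^5).
Also, for r ≥ 28 we have 2·(28r^5) ≥ 28(r+1)^5, since 2 ≥ (1 + 1/r)^5 for all r ≥ 28.
Combining, 2·2^(r + 1) ≥ 28(r+1)^5.
Hence, by induction on N, the claim holds for every N ≥ 28.
Hence the smallest such n_0 is 28.

n_0 = 28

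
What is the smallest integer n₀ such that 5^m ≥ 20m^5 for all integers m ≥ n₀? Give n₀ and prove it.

n₀ = 9

At m = 8: 390625 < 655360, so the inequality fails and n₀ ≥ 9. We prove 5^m ≥ 20m^5 for all m ≥ 9.
When m = 9: 5^m = 1953125 and 20m^5 = 1180980, so 1953125 ≥ 1180980.
Suppose the result is true for m = i, so 5^i ≥ 20i^5.
Then 5^(i + 1) = 5·(5^i) ≥ 5·(20i^5).
Also, for i ≥ 9 we have 5·(20i^5) ≥ 20(i+1)^5, since 5 ≥ (1 + 1/i)^5 for all i ≥ 9.
Combining, 5^(i + 1) ≥ 20(i+1)^5.
This completes the induction.
Hence the smallest such n₀ is 9.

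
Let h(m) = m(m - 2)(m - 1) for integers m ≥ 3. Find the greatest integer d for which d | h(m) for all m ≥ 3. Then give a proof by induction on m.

d = 6

Computing the first values: h(3) = 6 and h(4) = 24; gcd(6, 24) = 6, so d ≤ 6.
We prove 6 | m(m - 2)(m - 1) for all m ≥ 3 by induction on m.
When m = 3: h(3) = 6 = 6·(1), so 6 | h(3).
Inductive step: assume the claim holds for m = i, i.e. 6 | h(i). Then
h(i+1) − h(i) = (i-1)·i·(i+1) − (i-2)·(i-1)·i = (i-1)·i·[(i+1) − (i-2)] = 3·(i-1)·i. The product of 2 consecutive integers is divisible by (2)! = 2, so h(i+1) − h(i) is divisible by 3·2 = 6. By the inductive hypothesis 6 | h(i), hence 6 | h(i+1).
By the principle of mathematical induction, the result holds for all m ≥ 3.
Therefore the largest such d is 6.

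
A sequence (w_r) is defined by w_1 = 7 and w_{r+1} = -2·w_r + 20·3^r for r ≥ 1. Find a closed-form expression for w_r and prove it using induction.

w_r = -5(-2)^(r - 1) + 4·3^r

Computing the first terms: w_1 = 7, w_2 = 46, w_3 = 88. This suggests w_r = -5(-2)^(r - 1) + 4·3^r.
Base step (r = 1): the formula gives 7 = 7 = w_1.
Inductive step: assume the claim holds for r = i, so w_i = -5(-2)^(i - 1) + 4·3^i.
Then w_{i+1} = -2·w_i + 20·3^i = -2·(-5(-2)^(i - 1) + 4·3^i) + 20·3^i = -5(-2)^i + 4·3^(i + 1) = -5(-2)^((i+1) - 1) + 4·3^(i+1),
which is the claimed formula at r = i+1.
Hence, by induction on r, the claim holds for every r ≥ 1.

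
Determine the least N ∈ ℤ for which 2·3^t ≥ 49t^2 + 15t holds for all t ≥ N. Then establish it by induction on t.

At t = 6: 1458 < 1854, so the inequality fails and N ≥ 7. We prove 2·3^t ≥ 49t^2 + 15t for all t ≥ 7.
Base step (t = 7): 2·3^t = 4374 and 49t^2 + 15t = 2506, so 4374 ≥ 2506.
Suppose the result is true for t = k, so 2·3^k ≥ 49k^2 + 15k.
Then 2·3^(k + 1) = 3·(2·3^k) ≥ 3·(49k^2 + 15k).
Also, for k ≥ 7 we have 3·(49k^2 + 15k) ≥ 49(k+1)^2 + 15(k+1), since 3·(49k^2 + 15k) − (49(k+1)^2 + 15(k+1)) = 98k^2 - 68k - 64, which is nonnegative for all k ≥ 7.
Combining, 2·3^(k + 1) ≥ 49(k+1)^2 + 15(k+1).
This completes the induction.
Hence the smallest such N is 7.

N = 7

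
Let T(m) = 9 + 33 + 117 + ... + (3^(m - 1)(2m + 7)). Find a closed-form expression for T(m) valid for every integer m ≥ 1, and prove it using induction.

T(m) = 3^m(m + 3) - 3

We claim T(m) = 3^m(m + 3) - 3 for all m ≥ 1.
Base case (m = 1): T(1) = 9, and the closed form gives 9. They agree.
For the inductive step, assume it holds for an arbitrary j ≥ 1, so T(j) = 3^j(j + 3) - 3.
Then T(j+1) = T(j) + (3^j(2j + 9)) = (3^j(j + 3) - 3) + (3^j(2j + 9)).
Simplifying, T(j+1) = 3·3^j·j + 12·3^j - 3 = 3^(j+1)((j+1) + 3) - 3,
which is the closed form with m = j+1.
This completes the induction.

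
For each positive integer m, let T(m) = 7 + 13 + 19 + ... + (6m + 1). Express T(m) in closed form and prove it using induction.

We claim T(m) = m(3m + 4) for all m ≥ 1.
When m = 1: T(1) = 7, and the closed form gives 7. They agree.
Inductive step: suppose the statement holds for some i ≥ 1, so T(i) = i(3i + 4).
Then T(i+1) = T(i) + (6i + 7) = (i(3i + 4)) + (6i + 7).
Simplifying, T(i+1) = (i + 1)(3i + 7) = (i+1)(3(i+1) + 4),
which is the closed form with m = i+1.
By the principle of mathematical induction, the result holds for all m ≥ 1.

T(m) = m(3m + 4)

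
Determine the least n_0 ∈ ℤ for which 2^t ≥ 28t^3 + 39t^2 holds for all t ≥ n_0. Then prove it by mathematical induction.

n_0 = 18

At t = 17: 131072 < 148835, so the inequality fails and n_0 ≥ 18. We prove 2^t ≥ 28t^3 + 39t^2 for all t ≥ 18.
Base step (t = 18): 2^t = 262144 and 28t^3 + 39t^2 = 175932, so 262144 ≥ 175932.
Suppose the result is true for t = i, so 2^i ≥ 28i^3 + 39i^2.
Then 2^(i + 1) = 2·(2^i) ≥ 2·(28i^3 + 39i^2).
Also, for i ≥ 18 we have 2·(28i^3 + 39i^2) ≥ 28(i+1)^3 + 39(i+1)^2, since 2·(28i^3 + 39i^2) − (28(i+1)^3 + 39(i+1)^2) = 28i^3 - 45i^2 - 162i - 67, which is nonnegative for all i ≥ 18.
Combining, 2^(i + 1) ≥ 28(i+1)^3 + 39(i+1)^2.
By induction, the statement is established for all t ≥ 18.
Hence the smallest such n_0 is 18.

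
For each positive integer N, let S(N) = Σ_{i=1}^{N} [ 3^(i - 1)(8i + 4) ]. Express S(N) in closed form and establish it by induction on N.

S(N) = 4·3^N·N

We claim S(N) = 4·3^N·N for all N ≥ 1.
For the base case N = 1: S(1) = 12, and the closed form gives 12. They agree.
Inductive step: suppose the statement holds for some i ≥ 1, so S(i) = 4·3^i·i.
Then S(i+1) = S(i) + (3^i(8i + 12)) = (4·3^i·i) + (3^i(8i + 12)).
Simplifying, S(i+1) = 12·3^i(i + 1) = 4·3^(i+1)·(i+1),
which is the closed form with N = i+1.
Hence, by induction on N, the claim holds for every N ≥ 1.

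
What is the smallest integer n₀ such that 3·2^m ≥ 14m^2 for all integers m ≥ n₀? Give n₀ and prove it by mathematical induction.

n₀ = 9

At m = 8: 768 < 896, so the inequality fails and n₀ ≥ 9. We prove 3·2^m ≥ 14m^2 for all m ≥ 9.
When m = 9: 3·2^m = 1536 and 14m^2 = 1134, so 1536 ≥ 1134.
Inductive step: assume the claim holds for m = i, so 3·2^i ≥ 14i^2.
Then 3·2^(i + 1) = 2·(3·2^i) ≥ 2·(14i^2).
Also, for i ≥ 9 we have 2·(14i^2) ≥ 14(i+1)^2, since 2 ≥ (1 + 1/i)^2 for all i ≥ 9.
Combining, 3·2^(i + 1) ≥ 14(i+1)^2.
Hence, by induction on m, the claim holds for every m ≥ 9.
Hence the smallest such n₀ is 9.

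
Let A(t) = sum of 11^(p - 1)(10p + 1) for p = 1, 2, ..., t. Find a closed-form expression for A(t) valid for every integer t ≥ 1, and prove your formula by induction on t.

A(t) = 11^t·t

We claim A(t) = 11^t·t for all t ≥ 1.
Base case (t = 1): A(1) = 11, and the closed form gives 11. They agree.
Inductive step: suppose the statement holds for some p ≥ 1, so A(p) = 11^p·p.
Then A(p+1) = A(p) + (11^p(10p + 11)) = (11^p·p) + (11^p(10p + 11)).
Simplifying, A(p+1) = 11^(p + 1)(p + 1) = 11^(p+1)·(p+1),
which is the closed form with t = p+1.
By induction, the statement is established for all t ≥ 1.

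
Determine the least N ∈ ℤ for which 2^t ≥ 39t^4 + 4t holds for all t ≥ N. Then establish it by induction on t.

N = 24

At t = 23: 8388608 < 10913891, so the inequality fails and N ≥ 24. We prove 2^t ≥ 39t^4 + 4t for all t ≥ 24.
Base case (t = 24): 2^t = 16777216 and 39t^4 + 4t = 12939360, so 16777216 ≥ 12939360.
Suppose the result is true for t = j, so 2^j ≥ 39j^4 + 4j.
Then 2^(j + 1) = 2·(2^j) ≥ 2·(39j^4 + 4j).
Also, for j ≥ 24 we have 2·(39j^4 + 4j) ≥ 39(j+1)^4 + 4(j+1), since 2·(39j^4 + 4j) − (39(j+1)^4 + 4(j+1)) = 39j^4 - 156j^3 - 234j^2 - 152j - 43, which is nonnegative for all j ≥ 24.
Combining, 2^(j + 1) ≥ 39(j+1)^4 + 4(j+1).
By induction, the statement is established for all t ≥ 24.
Hence the smallest such N is 24.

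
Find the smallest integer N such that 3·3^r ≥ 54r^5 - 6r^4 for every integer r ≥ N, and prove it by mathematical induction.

N = 15

At r = 14: 14348907 < 28812000, so the inequality fails and N ≥ 15. We prove 3·3^r ≥ 54r^5 - 6r^4 for all r ≥ 15.
When r = 15: 3·3^r = 43046721 and 54r^5 - 6r^4 = 40702500, so 43046721 ≥ 40702500.
Inductive step: assume the claim holds for r = p, so 3·3^p ≥ 54p^5 - 6p^4.
Then 3·3^(p + 1) = 3·(3·3^p) ≥ 3·(54p^5 - 6p^4).
Also, for p ≥ 15 we have 3·(54p^5 - 6p^4) ≥ 54(p+1)^5 - 6(p+1)^4, since 3·(54p^5 - 6p^4) − (54(p+1)^5 - 6(p+1)^4) = 108p^5 - 282p^4 - 516p^3 - 504p^2 - 246p - 48, which is nonnegative for all p ≥ 15.
Combining, 3·3^(p + 1) ≥ 54(p+1)^5 - 6(p+1)^4.
By induction, the statement is established for all r ≥ 15.
Hence the smallest such N is 15.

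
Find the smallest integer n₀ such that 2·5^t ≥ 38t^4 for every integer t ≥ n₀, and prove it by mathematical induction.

At t = 6: 31250 < 49248, so the inequality fails and n₀ ≥ 7. We prove 2·5^t ≥ 38t^4 for all t ≥ 7.
Base step (t = 7): 2·5^t = 156250 and 38t^4 = 91238, so 156250 ≥ 91238.
Inductive step: suppose the statement holds for some p ≥ 7, so 2·5^p ≥ 38p^4.
Then 2·5^(p + 1) = 5·(2·5^p) ≥ 5·(38p^4).
Also, for p ≥ 7 we have 5·(38p^4) ≥ 38(p+1)^4, since 5 ≥ (1 + 1/p)^4 for all p ≥ 7.
Combining, 2·5^(p + 1) ≥ 38(p+1)^4.
This completes the induction.
Hence the smallest such n₀ is 7.

n₀ = 7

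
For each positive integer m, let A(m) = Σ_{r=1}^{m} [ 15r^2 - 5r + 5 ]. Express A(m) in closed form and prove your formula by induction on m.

A(m) = 5m(m^2 + m + 1)

We claim A(m) = 5m(m^2 + m + 1) for all m ≥ 1.
Base step (m = 1): A(1) = 15, and the closed form gives 15. They agree.
Inductive step: suppose the statement holds for some r ≥ 1, so A(r) = 5r(r^2 + r + 1).
Then A(r+1) = A(r) + (-5r + 15(r + 1)^2) = (5r(r^2 + r + 1)) + (-5r + 15(r + 1)^2).
Simplifying, A(r+1) = 5(r + 1)(r^2 + 3r + 3) = 5(r+1)((r+1)^2 + (r+1) + 1),
which is the closed form with m = r+1.
This completes the induction.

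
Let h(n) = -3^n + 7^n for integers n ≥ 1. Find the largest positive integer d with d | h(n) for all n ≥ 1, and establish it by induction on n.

d = 4

Computing the first values: h(1) = 4 and h(2) = 40; gcd(4, 40) = 4, so d ≤ 4.
We prove 4 | -3^n + 7^n for all n ≥ 1 by induction on n.
Base step (n = 1): h(1) = 4 = 4·(1), so 4 | h(1).
For the inductive step, assume it holds for an arbitrary j ≥ 1, i.e. 4 | h(j). Then
7^{j+1} − 3^{j+1} = 7·7^j − 3·3^j = 7·(7^j − 3^j) + (4)·3^j. The first term is divisible by 4 by the inductive hypothesis, and the second term (4)·3^j is divisible by 4 since 4 | 4. Hence 4 | h(j+1).
By the principle of mathematical induction, the result holds for all n ≥ 1.
Therefore the largest such d is 4.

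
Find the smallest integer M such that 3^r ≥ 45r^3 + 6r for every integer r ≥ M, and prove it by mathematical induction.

M = 10

At r = 9: 19683 < 32859, so the inequality fails and M ≥ 10. We prove 3^r ≥ 45r^3 + 6r for all r ≥ 10.
Base case (r = 10): 3^r = 59049 and 45r^3 + 6r = 45060, so 59049 ≥ 45060.
For the inductive step, assume it holds for an arbitrary m ≥ 10, so 3^m ≥ 45m^3 + 6m.
Then 3^(m + 1) = 3·(3^m) ≥ 3·(45m^3 + 6m).
Also, for m ≥ 10 we have 3·(45m^3 + 6m) ≥ 45(m+1)^3 + 6(m+1), since 3·(45m^3 + 6m) − (45(m+1)^3 + 6(m+1)) = 90m^3 - 135m^2 - 123m - 51, which is nonnegative for all m ≥ 10.
Combining, 3^(m + 1) ≥ 45(m+1)^3 + 6(m+1).
By induction, the statement is established for all r ≥ 10.
Hence the smallest such M is 10.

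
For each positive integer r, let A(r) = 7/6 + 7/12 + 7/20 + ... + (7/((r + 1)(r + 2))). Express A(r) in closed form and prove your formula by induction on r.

A(r) = 7r/(2(r + 2))

We claim A(r) = 7r/(2(r + 2)) for all r ≥ 1.
Base case (r = 1): A(1) = 7/6, and the closed form gives 7/6. They agree.
For the inductive step, assume it holds for an arbitrary i ≥ 1, so A(i) = 7i/(2(i + 2)).
Then A(i+1) = A(i) + (7/((i + 2)(i + 3))) = (7i/(2(i + 2))) + (7/((i + 2)(i + 3))).
Simplifying, A(i+1) = 7(i + 1)/(2(i + 3)) = 7(i+1)/(2((i+1) + 2)),
which is the closed form with r = i+1.
By the principle of mathematical induction, the result holds for all r ≥ 1.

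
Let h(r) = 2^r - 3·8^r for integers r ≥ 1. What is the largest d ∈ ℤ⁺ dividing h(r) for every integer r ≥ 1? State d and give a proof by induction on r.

Computing the first values: h(1) = -22 and h(2) = -188; gcd(-22, -188) = 2, so d ≤ 2.
We prove 2 | 2^r - 3·8^r for all r ≥ 1 by induction on r.
Base step (r = 1): h(1) = -22 = 2·(-11), so 2 | h(1).
Suppose the result is true for r = k, i.e. 2 | h(k). Then
h(k+1) − 8·h(k) = (2^(k+1) - 3·8^(k+1)) − 8·(2^k - 3·8^k) = (1)·2^k·(2 − 8) = (-6)·2^k. Since 2 | h(k) by the inductive hypothesis, 2 | 8·h(k); and 2 | -6 since -6 = 2·-3. Therefore 2 | h(k+1).
Hence, by induction on r, the claim holds for every r ≥ 1.
Therefore the largest such d is 2.

d = 2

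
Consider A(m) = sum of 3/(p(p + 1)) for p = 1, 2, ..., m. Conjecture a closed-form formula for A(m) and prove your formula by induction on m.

We claim A(m) = 3m/(m + 1) for all m ≥ 1.
For the base case m = 1: A(1) = 3/2, and the closed form gives 3/2. They agree.
Inductive step: suppose the statement holds for some p ≥ 1, so A(p) = 3p/(p + 1).
Then A(p+1) = A(p) + (3/((p + 1)(p + 2))) = (3p/(p + 1)) + (3/((p + 1)(p + 2))).
Simplifying, A(p+1) = 3(p + 1)/(p + 2) = 3(p+1)/((p+1) + 1),
which is the closed form with m = p+1.
By induction, the statement is established for all m ≥ 1.

A(m) = 3m/(m + 1)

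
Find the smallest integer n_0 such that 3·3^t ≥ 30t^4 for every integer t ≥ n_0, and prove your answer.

n_0 = 11

At t = 10: 177147 < 300000, so the inequality fails and n_0 ≥ 11. We prove 3·3^t ≥ 30t^4 for all t ≥ 11.
For the base case t = 11: 3·3^t = 531441 and 30t^4 = 439230, so 531441 ≥ 439230.
Inductive step: assume the claim holds for t = i, so 3·3^i ≥ 30i^4.
Then 3·3^(i + 1) = 3·(3·3^i) ≥ 3·(30i^4).
Also, for i ≥ 11 we have 3·(30i^4) ≥ 30(i+1)^4, since 3 ≥ (1 + 1/i)^4 for all i ≥ 11.
Combining, 3·3^(i + 1) ≥ 30(i+1)^4.
This completes the induction.
Hence the smallest such n_0 is 11.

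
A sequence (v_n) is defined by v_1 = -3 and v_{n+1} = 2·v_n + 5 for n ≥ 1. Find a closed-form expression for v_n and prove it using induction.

v_n = 2^n - 5

Computing the first terms: v_1 = -3, v_2 = -1, v_3 = 3. This suggests v_n = 2^n - 5.
Base step (n = 1): the formula gives -3 = -3 = v_1.
For the inductive step, assume it holds for an arbitrary m ≥ 1, so v_m = 2^m - 5.
Then v_{m+1} = 2·v_m + 5 = 2·(2^m - 5) + 5 = 2^(m + 1) - 5,
which is the claimed formula at n = m+1.
By the principle of mathematical induction, the result holds for all n ≥ 1.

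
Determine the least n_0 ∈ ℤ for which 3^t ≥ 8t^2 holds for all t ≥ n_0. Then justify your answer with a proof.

At t = 4: 81 < 128, so the inequality fails and n_0 ≥ 5. We prove 3^t ≥ 8t^2 for all t ≥ 5.
Base step (t = 5): 3^t = 243 and 8t^2 = 200, so 243 ≥ 200.
Inductive step: assume the claim holds for t = j, so 3^j ≥ 8j^2.
Then 3^(j + 1) = 3·(3^j) ≥ 3·(8j^2).
Also, for j ≥ 5 we have 3·(8j^2) ≥ 8(j+1)^2, since 3 ≥ (1 + 1/j)^2 for all j ≥ 5.
Combining, 3^(j + 1) ≥ 8(j+1)^2.
Hence, by induction on t, the claim holds for every t ≥ 5.
Hence the smallest such n_0 is 5.

n_0 = 5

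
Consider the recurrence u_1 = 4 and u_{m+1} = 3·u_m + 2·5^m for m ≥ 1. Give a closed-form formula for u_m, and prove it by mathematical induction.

u_m = -3^(m - 1) + 5^m

Computing the first terms: u_1 = 4, u_2 = 22, u_3 = 116. This suggests u_m = -3^(m - 1) + 5^m.
When m = 1: the formula gives 4 = 4 = u_1.
For the inductive step, assume it holds for an arbitrary i ≥ 1, so u_i = -3^(i - 1) + 5^i.
Then u_{i+1} = 3·u_i + 2·5^i = 3·(-3^(i - 1) + 5^i) + 2·5^i = -3^i + 5^(i + 1) = -3^((i+1) - 1) + 5^(i+1),
which is the claimed formula at m = i+1.
By induction, the statement is established for all m ≥ 1.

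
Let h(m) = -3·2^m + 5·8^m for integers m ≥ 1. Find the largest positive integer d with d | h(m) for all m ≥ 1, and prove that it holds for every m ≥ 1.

Computing the first values: h(1) = 34 and h(2) = 308; gcd(34, 308) = 2, so d ≤ 2.
We prove 2 | -3·2^m + 5·8^m for all m ≥ 1 by induction on m.
Base step (m = 1): h(1) = 34 = 2·(17), so 2 | h(1).
Inductive step: suppose the statement holds for some j ≥ 1, i.e. 2 | h(j). Then
h(j+1) − 8·h(j) = (-3·2^(j+1) + 5·8^(j+1)) − 8·(-3·2^j + 5·8^j) = (-3)·2^j·(2 − 8) = (18)·2^j. Since 2 | h(j) by the inductive hypothesis, 2 | 8·h(j); and 2 | 18 since 18 = 2·9. Therefore 2 | h(j+1).
By induction, the statement is established for all m ≥ 1.
Therefore the largest such d is 2.

d = 2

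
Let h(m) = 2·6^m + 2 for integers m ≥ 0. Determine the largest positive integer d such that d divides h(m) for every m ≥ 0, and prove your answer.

d = 2

Computing the first values: h(0) = 4 and h(1) = 14; gcd(4, 14) = 2, so d ≤ 2.
We prove 2 | 2·6^m + 2 for all m ≥ 0 by induction on m.
Base step (m = 0): h(0) = 4 = 2·(2), so 2 | h(0).
Suppose the result is true for m = j, i.e. 2 | h(j). Then
h(j+1) = 2·6^(j+1) + 2 = 6·(2·6^j + 2) - 10 = 6·h(j) - 10. The first term is divisible by 2 by the inductive hypothesis, and -10 is divisible by 2. Hence 2 | h(j+1).
By induction, the statement is established for all m ≥ 0.
Therefore the largest such d is 2.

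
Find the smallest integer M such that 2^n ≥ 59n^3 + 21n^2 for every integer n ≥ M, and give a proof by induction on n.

At n = 18: 262144 < 350892, so the inequality fails and M ≥ 19. We prove 2^n ≥ 59n^3 + 21n^2 for all n ≥ 19.
Base case (n = 19): 2^n = 524288 and 59n^3 + 21n^2 = 412262, so 524288 ≥ 412262.
Inductive step: assume the claim holds for n = k, so 2^k ≥ 59k^3 + 21k^2.
Then 2^(k + 1) = 2·(2^k) ≥ 2·(59k^3 + 21k^2).
Also, for k ≥ 19 we have 2·(59k^3 + 21k^2) ≥ 59(k+1)^3 + 21(k+1)^2, since 2·(59k^3 + 21k^2) − (59(k+1)^3 + 21(k+1)^2) = 59k^3 - 156k^2 - 219k - 80, which is nonnegative for all k ≥ 19.
Combining, 2^(k + 1) ≥ 59(k+1)^3 + 21(k+1)^2.
By induction, the statement is established for all n ≥ 19.
Hence the smallest such M is 19.

M = 19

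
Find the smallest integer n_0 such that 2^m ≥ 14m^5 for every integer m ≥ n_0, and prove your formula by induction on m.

At m = 27: 134217728 < 200884698, so the inequality fails and n_0 ≥ 28. We prove 2^m ≥ 14m^5 for all m ≥ 28.
For the base case m = 28: 2^m = 268435456 and 14m^5 = 240945152, so 268435456 ≥ 240945152.
Inductive step: suppose the statement holds for some p ≥ 28, so 2^p ≥ 14p^5.
Then 2^(p + 1) = 2·(2^p) ≥ 2·(14p^5).
Also, for p ≥ 28 we have 2·(14p^5) ≥ 14(p+1)^5, since 2 ≥ (1 + 1/p)^5 for all p ≥ 28.
Combining, 2^(p + 1) ≥ 14(p+1)^5.
Hence, by induction on m, the claim holds for every m ≥ 28.
Hence the smallest such n_0 is 28.

n_0 = 28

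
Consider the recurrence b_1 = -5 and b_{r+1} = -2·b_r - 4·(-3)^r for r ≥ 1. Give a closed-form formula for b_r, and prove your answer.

b_r = 7(-2)^(r - 1) + 4(-3)^r

Computing the first terms: b_1 = -5, b_2 = 22, b_3 = -80. This suggests b_r = 7(-2)^(r - 1) + 4(-3)^r.
Base step (r = 1): the formula gives -5 = -5 = b_1.
Suppose the result is true for r = i, so b_i = 7(-2)^(i - 1) + 4(-3)^i.
Then b_{i+1} = -2·b_i - 4·(-3)^i = -2·(7(-2)^(i - 1) + 4(-3)^i) - 4·(-3)^i = 7(-2)^i + 4(-3)^(i + 1) = 7(-2)^((i+1) - 1) + 4(-3)^(i+1),
which is the claimed formula at r = i+1.
By induction, the statement is established for all r ≥ 1.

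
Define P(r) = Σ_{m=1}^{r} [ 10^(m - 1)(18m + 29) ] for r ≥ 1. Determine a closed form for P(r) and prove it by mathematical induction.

We claim P(r) = 10^r(2r + 3) - 3 for all r ≥ 1.
When r = 1: P(1) = 47, and the closed form gives 47. They agree.
Inductive step: suppose the statement holds for some m ≥ 1, so P(m) = 10^m(2m + 3) - 3.
Then P(m+1) = P(m) + (10^m(18m + 47)) = (10^m(2m + 3) - 3) + (10^m(18m + 47)).
Simplifying, P(m+1) = 20·10^m·m + 50·10^m - 3 = 10^(m+1)(2(m+1) + 3) - 3,
which is the closed form with r = m+1.
By the principle of mathematical induction, the result holds for all r ≥ 1.

P(r) = 10^r(2r + 3) - 3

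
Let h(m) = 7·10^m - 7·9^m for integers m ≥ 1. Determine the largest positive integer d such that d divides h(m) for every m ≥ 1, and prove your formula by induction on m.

Computing the first values: h(1) = 7 and h(2) = 133; gcd(7, 133) = 7, so d ≤ 7.
We prove 7 | 7·10^m - 7·9^m for all m ≥ 1 by induction on m.
Base step (m = 1): h(1) = 7 = 7·(1), so 7 | h(1).
For the inductive step, assume it holds for an arbitrary i ≥ 1, i.e. 7 | h(i). Then
h(i+1) − 10·h(i) = (7·10^(i+1) - 7·9^(i+1)) − 10·(7·10^i - 7·9^i) = (-7)·9^i·(9 − 10) = (7)·9^i. Since 7 | h(i) by the inductive hypothesis, 7 | 10·h(i); and 7 | 7 since 7 = 7·1. Therefore 7 | h(i+1).
By the principle of mathematical induction, the result holds for all m ≥ 1.
Therefore the largest such d is 7.

d = 7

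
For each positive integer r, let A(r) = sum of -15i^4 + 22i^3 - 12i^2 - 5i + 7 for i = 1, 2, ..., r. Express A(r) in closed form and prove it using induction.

We claim A(r) = -r(3r^4 + 2r^3 - 2r^2 + 3r - 3) for all r ≥ 1.
When r = 1: A(1) = -3, and the closed form gives -3. They agree.
Inductive step: suppose the statement holds for some i ≥ 1, so A(i) = i(-3i^4 - 2i^3 + 2i^2 - 3i + 3).
Then A(i+1) = A(i) + (-15i^4 - 38i^3 - 36i^2 - 23i - 3) = (i(-3i^4 - 2i^3 + 2i^2 - 3i + 3)) + (-15i^4 - 38i^3 - 36i^2 - 23i - 3).
Simplifying, A(i+1) = -(i + 1)(3i^4 + 14i^3 + 22i^2 + 17i + 3) = -(i+1)(3(i+1)^4 + 2(i+1)^3 - 2(i+1)^2 + 3(i+1) - 3),
which is the closed form with r = i+1.
Hence, by induction on r, the claim holds for every r ≥ 1.

A(r) = -r(3r^4 + 2r^3 - 2r^2 + 3r - 3)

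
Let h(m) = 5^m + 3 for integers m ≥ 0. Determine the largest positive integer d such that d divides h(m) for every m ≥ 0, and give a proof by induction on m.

d = 4

Computing the first values: h(0) = 4 and h(1) = 8; gcd(4, 8) = 4, so d ≤ 4.
We prove 4 | 5^m + 3 for all m ≥ 0 by induction on m.
When m = 0: h(0) = 4 = 4·(1), so 4 | h(0).
Inductive step: assume the claim holds for m = p, i.e. 4 | h(p). Then
h(p+1) = 5^(p+1) + 3 = 5·(5^p + 3) - 12 = 5·h(p) - 12. The first term is divisible by 4 by the inductive hypothesis, and -12 is divisible by 4. Hence 4 | h(p+1).
By induction, the statement is established for all m ≥ 0.
Therefore the largest such d is 4.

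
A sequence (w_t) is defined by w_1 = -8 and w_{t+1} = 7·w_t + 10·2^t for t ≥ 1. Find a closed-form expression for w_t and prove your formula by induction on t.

Computing the first terms: w_1 = -8, w_2 = -36, w_3 = -212. This suggests w_t = -2^(t + 1) - 4·7^(t - 1).
For the base case t = 1: the formula gives -8 = -8 = w_1.
Inductive step: assume the claim holds for t = p, so w_p = -2^(p + 1) - 4·7^(p - 1).
Then w_{p+1} = 7·w_p + 10·2^p = 7·(-2^(p + 1) - 4·7^(p - 1)) + 10·2^p = -2^(p + 2) - 4·7^p = -2^((p+1) + 1) - 4·7^((p+1) - 1),
which is the claimed formula at t = p+1.
Hence, by induction on t, the claim holds for every t ≥ 1.

w_t = -2^(t + 1) - 4·7^(t - 1)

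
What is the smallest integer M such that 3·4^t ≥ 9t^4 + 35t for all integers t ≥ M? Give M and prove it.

At t = 5: 3072 < 5800, so the inequality fails and M ≥ 6. We prove 3·4^t ≥ 9t^4 + 35t for all t ≥ 6.
For the base case t = 6: 3·4^t = 12288 and 9t^4 + 35t = 11874, so 12288 ≥ 11874.
Inductive step: suppose the statement holds for some i ≥ 6, so 3·4^i ≥ 9i^4 + 35i.
Then 3·4^(i + 1) = 4·(3·4^i) ≥ 4·(9i^4 + 35i).
Also, for i ≥ 6 we have 4·(9i^4 + 35i) ≥ 9(i+1)^4 + 35(i+1), since 4·(9i^4 + 35i) − (9(i+1)^4 + 35(i+1)) = 27i^4 - 36i^3 - 54i^2 + 69i - 44, which is nonnegative for all i ≥ 6.
Combining, 3·4^(i + 1) ≥ 9(i+1)^4 + 35(i+1).
By the principle of mathematical induction, the result holds for all t ≥ 6.
Hence the smallest such M is 6.

M = 6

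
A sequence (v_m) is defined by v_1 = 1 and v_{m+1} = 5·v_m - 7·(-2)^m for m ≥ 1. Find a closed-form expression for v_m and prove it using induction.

v_m = (-2)^m + 3·5^(m - 1)

Computing the first terms: v_1 = 1, v_2 = 19, v_3 = 67. This suggests v_m = (-2)^m + 3·5^(m - 1).
When m = 1: the formula gives 1 = 1 = v_1.
For the inductive step, assume it holds for an arbitrary j ≥ 1, so v_j = (-2)^j + 3·5^(j - 1).
Then v_{j+1} = 5·v_j - 7·(-2)^j = 5·((-2)^j + 3·5^(j - 1)) - 7·(-2)^j = (-2)^(j + 1) + 3·5^j = (-2)^(j+1) + 3·5^((j+1) - 1),
which is the claimed formula at m = j+1.
Hence, by induction on m, the claim holds for every m ≥ 1.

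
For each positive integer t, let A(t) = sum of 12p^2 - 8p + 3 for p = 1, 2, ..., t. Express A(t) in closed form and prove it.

We claim A(t) = t(4t^2 + 2t + 1) for all t ≥ 1.
For the base case t = 1: A(1) = 7, and the closed form gives 7. They agree.
Suppose the result is true for t = p, so A(p) = p(4p^2 + 2p + 1).
Then A(p+1) = A(p) + (12p^2 + 16p + 7) = (p(4p^2 + 2p + 1)) + (12p^2 + 16p + 7).
Simplifying, A(p+1) = (p + 1)(4p^2 + 10p + 7) = (p+1)(4(p+1)^2 + 2(p+1) + 1),
which is the closed form with t = p+1.
By the principle of mathematical induction, the result holds for all t ≥ 1.

A(t) = t(4t^2 + 2t + 1)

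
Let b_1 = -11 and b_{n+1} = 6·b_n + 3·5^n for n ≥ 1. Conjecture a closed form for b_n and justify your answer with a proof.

Computing the first terms: b_1 = -11, b_2 = -51, b_3 = -231. This suggests b_n = -3·5^n + 4·6^(n - 1).
For the base case n = 1: the formula gives -11 = -11 = b_1.
Inductive step: assume the claim holds for n = p, so b_p = -3·5^p + 4·6^(p - 1).
Then b_{p+1} = 6·b_p + 3·5^p = 6·(-3·5^p + 4·6^(p - 1)) + 3·5^p = -3·5^(p + 1) + 4·6^p = -3·5^(p+1) + 4·6^((p+1) - 1),
which is the claimed formula at n = p+1.
By the principle of mathematical induction, the result holds for all n ≥ 1.

b_n = -3·5^n + 4·6^(n - 1)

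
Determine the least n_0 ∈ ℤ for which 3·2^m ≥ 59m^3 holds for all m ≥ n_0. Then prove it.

n_0 = 17

At m = 16: 196608 < 241664, so the inequality fails and n_0 ≥ 17. We prove 3·2^m ≥ 59m^3 for all m ≥ 17.
For the base case m = 17: 3·2^m = 393216 and 59m^3 = 289867, so 393216 ≥ 289867.
Inductive step: assume the claim holds for m = k, so 3·2^k ≥ 59k^3.
Then 3·2^(k + 1) = 2·(3·2^k) ≥ 2·(59k^3).
Also, for k ≥ 17 we have 2·(59k^3) ≥ 59(k+1)^3, since 2 ≥ (1 + 1/k)^3 for all k ≥ 17.
Combining, 3·2^(k + 1) ≥ 59(k+1)^3.
This completes the induction.
Hence the smallest such n_0 is 17.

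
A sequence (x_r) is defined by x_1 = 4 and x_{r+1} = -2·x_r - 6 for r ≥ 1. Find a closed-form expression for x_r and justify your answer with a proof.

x_r = -3(-2)^r - 2

Computing the first terms: x_1 = 4, x_2 = -14, x_3 = 22. This suggests x_r = -3(-2)^r - 2.
For the base case r = 1: the formula gives 4 = 4 = x_1.
Suppose the result is true for r = j, so x_j = -3(-2)^j - 2.
Then x_{j+1} = -2·x_j - 6 = -2·(-3(-2)^j - 2) - 6 = -3(-2)^(j + 1) - 2,
which is the claimed formula at r = j+1.
Hence, by induction on r, the claim holds for every r ≥ 1.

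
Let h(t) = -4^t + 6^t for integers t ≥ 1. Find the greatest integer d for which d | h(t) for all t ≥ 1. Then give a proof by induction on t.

Computing the first values: h(1) = 2 and h(2) = 20; gcd(2, 20) = 2, so d ≤ 2.
We prove 2 | -4^t + 6^t for all t ≥ 1 by induction on t.
Base case (t = 1): h(1) = 2 = 2·(1), so 2 | h(1).
Suppose the result is true for t = r, i.e. 2 | h(r). Then
6^{r+1} − 4^{r+1} = 6·6^r − 4·4^r = 6·(6^r − 4^r) + (2)·4^r. The first term is divisible by 2 by the inductive hypothesis, and the second term (2)·4^r is divisible by 2 since 2 | 2. Hence 2 | h(r+1).
This completes the induction.
Therefore the largest such d is 2.

d = 2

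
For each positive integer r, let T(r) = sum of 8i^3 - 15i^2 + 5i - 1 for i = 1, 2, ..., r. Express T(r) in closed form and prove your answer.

T(r) = r(2r + 1)(r^2 - r - 1)

We claim T(r) = r(2r + 1)(r^2 - r - 1) for all r ≥ 1.
Base case (r = 1): T(1) = -3, and the closed form gives -3. They agree.
Inductive step: suppose the statement holds for some i ≥ 1, so T(i) = i(2i^3 - i^2 - 3i - 1).
Then T(i+1) = T(i) + (8i^3 + 9i^2 - i - 3) = (i(2i^3 - i^2 - 3i - 1)) + (8i^3 + 9i^2 - i - 3).
Simplifying, T(i+1) = (i + 1)(2i + 3)(i^2 + i - 1) = (i+1)(2(i+1) + 1)((i+1)^2 - (i+1) - 1),
which is the closed form with r = i+1.
By the principle of mathematical induction, the result holds for all r ≥ 1.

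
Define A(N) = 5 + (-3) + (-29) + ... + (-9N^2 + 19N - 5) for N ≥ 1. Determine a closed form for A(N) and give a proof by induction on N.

We claim A(N) = -N(3N^2 - 5N - 3) for all N ≥ 1.
Base case (N = 1): A(1) = 5, and the closed form gives 5. They agree.
Suppose the result is true for N = j, so A(j) = j(-3j^2 + 5j + 3).
Then A(j+1) = A(j) + (-9j^2 + j + 5) = (j(-3j^2 + 5j + 3)) + (-9j^2 + j + 5).
Simplifying, A(j+1) = -(j + 1)(3j^2 + j - 5) = -(j+1)(3(j+1)^2 - 5(j+1) - 3),
which is the closed form with N = j+1.
By induction, the statement is established for all N ≥ 1.

A(N) = -N(3N^2 - 5N - 3)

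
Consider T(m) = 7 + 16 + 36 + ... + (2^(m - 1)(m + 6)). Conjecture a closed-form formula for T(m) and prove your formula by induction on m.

T(m) = 2^m(m + 5) - 5

We claim T(m) = 2^m(m + 5) - 5 for all m ≥ 1.
Base step (m = 1): T(1) = 7, and the closed form gives 7. They agree.
Suppose the result is true for m = j, so T(j) = 2^j(j + 5) - 5.
Then T(j+1) = T(j) + (2^j(j + 7)) = (2^j(j + 5) - 5) + (2^j(j + 7)).
Simplifying, T(j+1) = 2·2^j·j + 12·2^j - 5 = 2^(j+1)((j+1) + 5) - 5,
which is the closed form with m = j+1.
Hence, by induction on m, the claim holds for every m ≥ 1.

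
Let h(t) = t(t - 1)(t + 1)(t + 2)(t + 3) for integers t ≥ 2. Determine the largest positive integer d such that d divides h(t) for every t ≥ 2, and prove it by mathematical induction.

Computing the first values: h(2) = 120 and h(3) = 720; gcd(120, 720) = 120, so d ≤ 120.
We prove 120 | t(t - 1)(t + 1)(t + 2)(t + 3) for all t ≥ 2 by induction on t.
For the base case t = 2: h(2) = 120 = 120·(1), so 120 | h(2).
For the inductive step, assume it holds for an arbitrary k ≥ 2, i.e. 120 | h(k). Then
h(k+1) − h(k) = k·(k+1)·(k+2)·(k+3)·(k+4) − (k-1)·k·(k+1)·(k+2)·(k+3) = k·(k+1)·(k+2)·(k+3)·[(k+4) − (k-1)] = 5·k·(k+1)·(k+2)·(k+3). The product of 4 consecutive integers is divisible by (4)! = 24, so h(k+1) − h(k) is divisible by 5·24 = 120. By the inductive hypothesis 120 | h(k), hence 120 | h(k+1).
This completes the induction.
Therefore the largest such d is 120.

d = 120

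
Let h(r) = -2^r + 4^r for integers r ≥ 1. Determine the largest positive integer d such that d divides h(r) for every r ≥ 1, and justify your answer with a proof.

Computing the first values: h(1) = 2 and h(2) = 12; gcd(2, 12) = 2, so d ≤ 2.
We prove 2 | -2^r + 4^r for all r ≥ 1 by induction on r.
Base case (r = 1): h(1) = 2 = 2·(1), so 2 | h(1).
Suppose the result is true for r = m, i.e. 2 | h(m). Then
4^{m+1} − 2^{m+1} = 4·4^m − 2·2^m = 4·(4^m − 2^m) + (2)·2^m. The first term is divisible by 2 by the inductive hypothesis, and the second term (2)·2^m is divisible by 2 since 2 | 2. Hence 2 | h(m+1).
Hence, by induction on r, the claim holds for every r ≥ 1.
Therefore the largest such d is 2.

d = 2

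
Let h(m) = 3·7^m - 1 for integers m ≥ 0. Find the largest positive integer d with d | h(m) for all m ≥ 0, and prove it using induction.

d = 2

Computing the first values: h(0) = 2 and h(1) = 20; gcd(2, 20) = 2, so d ≤ 2.
We prove 2 | 3·7^m - 1 for all m ≥ 0 by induction on m.
When m = 0: h(0) = 2 = 2·(1), so 2 | h(0).
Suppose the result is true for m = r, i.e. 2 | h(r). Then
h(r+1) = 3·7^(r+1) - 1 = 7·(3·7^r - 1) + 6 = 7·h(r) + 6. The first term is divisible by 2 by the inductive hypothesis, and 6 is divisible by 2. Hence 2 | h(r+1).
This completes the induction.
Therefore the largest such d is 2.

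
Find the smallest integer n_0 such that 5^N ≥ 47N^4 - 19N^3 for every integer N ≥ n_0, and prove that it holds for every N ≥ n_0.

n_0 = 8

At N = 7: 78125 < 106330, so the inequality fails and n_0 ≥ 8. We prove 5^N ≥ 47N^4 - 19N^3 for all N ≥ 8.
For the base case N = 8: 5^N = 390625 and 47N^4 - 19N^3 = 182784, so 390625 ≥ 182784.
Inductive step: suppose the statement holds for some j ≥ 8, so 5^j ≥ 47j^4 - 19j^3.
Then 5^(j + 1) = 5·(5^j) ≥ 5·(47j^4 - 19j^3).
Also, for j ≥ 8 we have 5·(47j^4 - 19j^3) ≥ 47(j+1)^4 - 19(j+1)^3, since 5·(47j^4 - 19j^3) − (47(j+1)^4 - 19(j+1)^3) = 188j^4 - 264j^3 - 225j^2 - 131j - 28, which is nonnegative for all j ≥ 8.
Combining, 5^(j + 1) ≥ 47(j+1)^4 - 19(j+1)^3.
By the principle of mathematical induction, the result holds for all N ≥ 8.
Hence the smallest such n_0 is 8.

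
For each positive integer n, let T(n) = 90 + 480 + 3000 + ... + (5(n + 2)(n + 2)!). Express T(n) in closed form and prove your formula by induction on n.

T(n) = 5(n + 3)! - 30

We claim T(n) = 5(n + 3)! - 30 for all n ≥ 1.
When n = 1: T(1) = 90, and the closed form gives 90. They agree.
Inductive step: assume the claim holds for n = p, so T(p) = 5(p + 3)! - 30.
Then T(p+1) = T(p) + (5(p + 3)(p + 3)!) = (5(p + 3)! - 30) + (5(p + 3)(p + 3)!).
Simplifying, T(p+1) = 5((p+1) + 3)! - 30,
which is the closed form with n = p+1.
By the principle of mathematical induction, the result holds for all n ≥ 1.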